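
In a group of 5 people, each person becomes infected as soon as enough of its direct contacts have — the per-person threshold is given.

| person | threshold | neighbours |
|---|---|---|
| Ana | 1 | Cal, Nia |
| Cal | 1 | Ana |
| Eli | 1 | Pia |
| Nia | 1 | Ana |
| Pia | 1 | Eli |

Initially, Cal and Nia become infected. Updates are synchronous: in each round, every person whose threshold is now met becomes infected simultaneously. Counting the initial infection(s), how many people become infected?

Round 1 — Cal, Nia become infected (initial).
Round 2 — checking thresholds:
  Ana: 2 of 2 neighbours ≥ 1, becomes infected.
Round 3 — no new infections; cascade stops.

3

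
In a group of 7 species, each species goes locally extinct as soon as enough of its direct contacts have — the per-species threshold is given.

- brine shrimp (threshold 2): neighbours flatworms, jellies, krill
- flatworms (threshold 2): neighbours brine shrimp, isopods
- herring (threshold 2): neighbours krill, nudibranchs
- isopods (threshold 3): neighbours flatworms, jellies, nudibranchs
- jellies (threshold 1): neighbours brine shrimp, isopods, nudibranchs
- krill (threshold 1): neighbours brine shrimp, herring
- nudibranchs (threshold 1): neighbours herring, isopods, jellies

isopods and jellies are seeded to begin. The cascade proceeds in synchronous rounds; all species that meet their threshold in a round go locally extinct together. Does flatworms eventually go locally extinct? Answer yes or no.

no

Round 1 — isopods, jellies go locally extinct (initial).
Round 2 — checking thresholds:
  brine shrimp: 1 of 3 neighbours < 2, below threshold.
  flatworms: 1 of 2 neighbours < 2, below threshold.
  nudibranchs: 2 of 3 neighbours ≥ 1, goes locally extinct.
Round 3 — no new extinctions; cascade stops.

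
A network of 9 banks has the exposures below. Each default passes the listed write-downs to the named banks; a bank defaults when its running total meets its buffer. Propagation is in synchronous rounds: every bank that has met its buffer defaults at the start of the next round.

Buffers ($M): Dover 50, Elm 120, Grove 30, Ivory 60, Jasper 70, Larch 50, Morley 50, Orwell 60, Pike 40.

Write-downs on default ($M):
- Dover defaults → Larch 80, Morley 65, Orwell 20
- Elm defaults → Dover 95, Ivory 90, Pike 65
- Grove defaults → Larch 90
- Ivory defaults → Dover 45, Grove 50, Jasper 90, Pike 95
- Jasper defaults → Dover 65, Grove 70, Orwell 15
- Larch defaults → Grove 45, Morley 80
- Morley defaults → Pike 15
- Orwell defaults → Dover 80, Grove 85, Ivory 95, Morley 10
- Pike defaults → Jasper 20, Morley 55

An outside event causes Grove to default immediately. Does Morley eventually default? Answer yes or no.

Round 1 — Grove defaults (initial).
  Larch: +90 → 90 ≥ 50
Round 2 — Larch defaults.
  Morley: +80 → 80 ≥ 50
Round 3 — Morley defaults.
  Pike: +15 → 15 < 40
No further defaults.

yes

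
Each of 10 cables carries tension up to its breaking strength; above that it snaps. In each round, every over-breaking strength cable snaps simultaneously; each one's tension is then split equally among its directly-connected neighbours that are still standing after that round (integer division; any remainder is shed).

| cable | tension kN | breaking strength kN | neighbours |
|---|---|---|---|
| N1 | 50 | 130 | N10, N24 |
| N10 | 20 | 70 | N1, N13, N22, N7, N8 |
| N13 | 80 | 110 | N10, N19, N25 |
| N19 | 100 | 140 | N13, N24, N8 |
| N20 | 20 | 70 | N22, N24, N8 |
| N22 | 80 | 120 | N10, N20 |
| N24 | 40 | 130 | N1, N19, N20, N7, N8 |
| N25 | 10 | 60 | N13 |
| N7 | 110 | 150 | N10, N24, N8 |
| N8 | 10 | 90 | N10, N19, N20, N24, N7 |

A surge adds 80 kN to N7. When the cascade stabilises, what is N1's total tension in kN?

114

Round 1 — N7 at 190 > 150. N7 snaps.
  N7 sheds 190 kN to N10, N24, N8: 63 each (1 lost).
    N10: 20+63 = 83 > 70
    N24: 40+63 = 103 ≤ 130
    N8: 10+63 = 73 ≤ 90
Round 2 — N10 snaps.
  N10 sheds 83 kN to N1, N13, N22, N8: 20 each (3 lost).
    N1: 50+20 = 70 ≤ 130
    N13: 80+20 = 100 ≤ 110
    N22: 80+20 = 100 ≤ 120
    N8: 73+20 = 93 > 90
Round 3 — N8 snaps.
  N8 sheds 93 kN to N19, N20, N24: 31 each.
    N19: 100+31 = 131 ≤ 140
    N20: 20+31 = 51 ≤ 70
    N24: 103+31 = 134 > 130
Round 4 — N24 snaps.
  N24 sheds 134 kN to N1, N19, N20: 44 each (2 lost).
    N1: 70+44 = 114 ≤ 130
    N19: 131+44 = 175 > 140
    N20: 51+44 = 95 > 70
Round 5 — N19, N20 snap.
  N19 sheds 175 kN to N13: 175 each.
    N13: 100+175 = 275 > 110
  N20 sheds 95 kN to N22: 95 each.
    N22: 100+95 = 195 > 120
Round 6 — N13, N22 snap.
  N13 sheds 275 kN to N25: 275 each.
    N25: 10+275 = 285 > 60
  N22 sheds 195 kN: no online neighbours, lost.
Round 7 — N25 snaps.
  N25 sheds 285 kN: no online neighbours, lost.
No further breaks.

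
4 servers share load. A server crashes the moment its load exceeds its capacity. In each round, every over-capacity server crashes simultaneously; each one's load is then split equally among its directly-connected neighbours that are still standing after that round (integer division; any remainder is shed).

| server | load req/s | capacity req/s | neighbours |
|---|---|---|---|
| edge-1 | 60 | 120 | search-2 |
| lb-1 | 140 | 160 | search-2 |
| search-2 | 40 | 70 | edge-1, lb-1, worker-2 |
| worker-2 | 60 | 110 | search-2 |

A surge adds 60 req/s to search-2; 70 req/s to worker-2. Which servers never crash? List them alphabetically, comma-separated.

Round 1 — search-2 at 100 > 70; worker-2 at 130 > 110. search-2, worker-2 crash.
  search-2 sheds 100 req/s to edge-1, lb-1: 50 each.
    edge-1: 60+50 = 110 ≤ 120
    lb-1: 140+50 = 190 > 160
  worker-2 sheds 130 req/s: no online neighbours, lost.
Round 2 — lb-1 crashes.
  lb-1 sheds 190 req/s: no online neighbours, lost.
No further crashes.

edge-1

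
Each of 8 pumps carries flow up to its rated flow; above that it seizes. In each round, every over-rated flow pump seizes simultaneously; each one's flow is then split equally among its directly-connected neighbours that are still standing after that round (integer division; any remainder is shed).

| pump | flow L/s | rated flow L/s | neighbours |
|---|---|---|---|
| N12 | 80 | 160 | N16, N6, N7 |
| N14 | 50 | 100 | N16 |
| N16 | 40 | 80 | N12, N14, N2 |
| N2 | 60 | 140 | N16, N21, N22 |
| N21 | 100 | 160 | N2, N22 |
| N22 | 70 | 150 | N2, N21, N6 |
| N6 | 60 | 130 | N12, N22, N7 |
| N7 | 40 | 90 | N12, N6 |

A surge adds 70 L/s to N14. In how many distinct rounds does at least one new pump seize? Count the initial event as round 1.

Round 1 — N14 at 120 > 100. N14 seizes.
  N14 sheds 120 L/s to N16: 120 each.
    N16: 40+120 = 160 > 80
Round 2 — N16 seizes.
  N16 sheds 160 L/s to N12, N2: 80 each.
    N12: 80+80 = 160 ≤ 160
    N2: 60+80 = 140 ≤ 140
No further seizures.

2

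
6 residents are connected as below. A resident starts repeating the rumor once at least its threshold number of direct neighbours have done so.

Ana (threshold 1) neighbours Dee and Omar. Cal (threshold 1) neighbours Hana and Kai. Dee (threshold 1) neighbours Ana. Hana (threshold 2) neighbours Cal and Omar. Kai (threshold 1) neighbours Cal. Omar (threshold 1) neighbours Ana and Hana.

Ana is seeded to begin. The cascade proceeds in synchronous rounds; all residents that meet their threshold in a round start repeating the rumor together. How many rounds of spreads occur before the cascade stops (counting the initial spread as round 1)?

Round 1 — Ana starts repeating the rumor (initial).
Round 2 — checking thresholds:
  Dee: 1 of 1 neighbours ≥ 1, starts repeating the rumor.
  Omar: 1 of 2 neighbours ≥ 1, starts repeating the rumor.
Round 3 — no new spreads; cascade stops.

2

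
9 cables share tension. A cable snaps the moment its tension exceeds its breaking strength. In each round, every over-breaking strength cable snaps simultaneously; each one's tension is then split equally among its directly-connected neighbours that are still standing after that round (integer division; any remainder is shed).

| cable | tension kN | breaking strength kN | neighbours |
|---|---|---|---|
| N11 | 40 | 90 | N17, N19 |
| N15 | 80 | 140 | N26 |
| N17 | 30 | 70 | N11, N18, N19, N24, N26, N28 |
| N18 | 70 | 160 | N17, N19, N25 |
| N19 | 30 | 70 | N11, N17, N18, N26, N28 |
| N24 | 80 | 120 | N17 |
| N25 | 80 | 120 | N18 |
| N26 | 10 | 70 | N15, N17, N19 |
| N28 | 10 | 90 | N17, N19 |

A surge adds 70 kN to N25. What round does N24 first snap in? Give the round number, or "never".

Round 1 — N25 at 150 > 120. N25 snaps.
  N25 sheds 150 kN to N18: 150 each.
    N18: 70+150 = 220 > 160
Round 2 — N18 snaps.
  N18 sheds 220 kN to N17, N19: 110 each.
    N17: 30+110 = 140 > 70
    N19: 30+110 = 140 > 70
Round 3 — N17, N19 snap.
  N17 sheds 140 kN to N11, N24, N26, N28: 35 each.
    N11: 40+35 = 75 ≤ 90
    N24: 80+35 = 115 ≤ 120
    N26: 10+35 = 45 ≤ 70
    N28: 10+35 = 45 ≤ 90
  N19 sheds 140 kN to N11, N26, N28: 46 each (2 lost).
    N11: 75+46 = 121 > 90
    N26: 45+46 = 91 > 70
    N28: 45+46 = 91 > 90
Round 4 — N11, N26, N28 snap.
  N11 sheds 121 kN: no online neighbours, lost.
  N26 sheds 91 kN to N15: 91 each.
    N15: 80+91 = 171 > 140
  N28 sheds 91 kN: no online neighbours, lost.
Round 5 — N15 snaps.
  N15 sheds 171 kN: no online neighbours, lost.
No further breaks.

never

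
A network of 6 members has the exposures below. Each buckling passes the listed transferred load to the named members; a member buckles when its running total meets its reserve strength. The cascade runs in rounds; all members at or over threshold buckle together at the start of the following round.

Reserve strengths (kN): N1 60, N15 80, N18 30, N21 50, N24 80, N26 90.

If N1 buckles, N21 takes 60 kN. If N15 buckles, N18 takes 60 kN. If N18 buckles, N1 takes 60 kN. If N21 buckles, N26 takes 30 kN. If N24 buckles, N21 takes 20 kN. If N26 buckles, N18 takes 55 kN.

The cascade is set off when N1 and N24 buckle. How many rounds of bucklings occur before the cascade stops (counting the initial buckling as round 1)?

Round 1 — N1, N24 buckle (initial).
  N21: +60+20 → 80 ≥ 50
Round 2 — N21 buckles.
  N26: +30 → 30 < 90
No further bucklings.

2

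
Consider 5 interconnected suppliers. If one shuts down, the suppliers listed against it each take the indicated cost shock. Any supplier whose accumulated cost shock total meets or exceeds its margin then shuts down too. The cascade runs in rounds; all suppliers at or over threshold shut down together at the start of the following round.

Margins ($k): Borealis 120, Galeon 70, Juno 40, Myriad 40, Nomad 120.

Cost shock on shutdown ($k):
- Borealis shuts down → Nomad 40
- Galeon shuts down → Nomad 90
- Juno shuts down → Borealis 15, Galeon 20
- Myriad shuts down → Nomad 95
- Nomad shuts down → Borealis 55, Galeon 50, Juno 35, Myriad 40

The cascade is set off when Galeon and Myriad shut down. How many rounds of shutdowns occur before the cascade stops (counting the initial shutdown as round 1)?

2

Round 1 — Galeon, Myriad shut down (initial).
  Nomad: +90+95 → 185 ≥ 120
Round 2 — Nomad shuts down.
  Borealis: +55 → 55 < 120
  Juno: +35 → 35 < 40
No further shutdowns.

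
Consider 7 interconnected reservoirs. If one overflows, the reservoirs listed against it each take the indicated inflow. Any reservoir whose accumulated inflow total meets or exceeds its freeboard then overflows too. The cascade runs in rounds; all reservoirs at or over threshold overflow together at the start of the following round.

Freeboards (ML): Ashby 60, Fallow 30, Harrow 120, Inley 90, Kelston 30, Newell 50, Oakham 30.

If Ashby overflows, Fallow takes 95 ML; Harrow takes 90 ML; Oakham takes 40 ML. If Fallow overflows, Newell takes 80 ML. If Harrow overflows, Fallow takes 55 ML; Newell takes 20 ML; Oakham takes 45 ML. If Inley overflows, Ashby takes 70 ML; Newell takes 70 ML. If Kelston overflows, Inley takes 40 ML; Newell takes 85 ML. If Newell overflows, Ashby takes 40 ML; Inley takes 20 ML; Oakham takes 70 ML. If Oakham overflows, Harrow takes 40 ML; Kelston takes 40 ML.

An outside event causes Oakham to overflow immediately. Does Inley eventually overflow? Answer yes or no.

Round 1 — Oakham overflows (initial).
  Harrow: +40 → 40 < 120
  Kelston: +40 → 40 ≥ 30
Round 2 — Kelston overflows.
  Inley: +40 → 40 < 90
  Newell: +85 → 85 ≥ 50
Round 3 — Newell overflows.
  Ashby: +40 → 40 < 60
  Inley: +20 → 60 < 90
No further overflows.

no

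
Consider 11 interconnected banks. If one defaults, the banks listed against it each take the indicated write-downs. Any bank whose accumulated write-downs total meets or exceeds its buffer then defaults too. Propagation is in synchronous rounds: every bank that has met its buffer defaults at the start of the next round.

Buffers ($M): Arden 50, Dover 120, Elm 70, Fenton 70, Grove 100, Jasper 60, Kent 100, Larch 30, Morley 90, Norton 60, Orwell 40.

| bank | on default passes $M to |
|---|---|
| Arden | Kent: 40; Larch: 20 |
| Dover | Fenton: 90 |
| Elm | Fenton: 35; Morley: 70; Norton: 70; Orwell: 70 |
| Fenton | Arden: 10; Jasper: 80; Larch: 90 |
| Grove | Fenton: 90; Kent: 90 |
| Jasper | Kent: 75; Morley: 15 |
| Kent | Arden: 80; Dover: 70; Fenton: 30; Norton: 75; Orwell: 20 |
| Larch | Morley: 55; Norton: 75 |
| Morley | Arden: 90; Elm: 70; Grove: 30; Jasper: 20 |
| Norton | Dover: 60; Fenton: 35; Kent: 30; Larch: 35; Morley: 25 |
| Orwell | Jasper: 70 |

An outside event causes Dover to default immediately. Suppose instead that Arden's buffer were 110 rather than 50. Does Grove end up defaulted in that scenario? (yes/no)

no

With Arden's buffer at 110:
Round 1 — Dover defaults (initial).
  Fenton: +90 → 90 ≥ 70
Round 2 — Fenton defaults.
  Arden: +10 → 10 < 110
  Jasper: +80 → 80 ≥ 60
  Larch: +90 → 90 ≥ 30
Round 3 — Jasper, Larch default.
  Kent: +75 → 75 < 100
  Morley: +15+55 → 70 < 90
  Norton: +75 → 75 ≥ 60
Round 4 — Norton defaults.
  Kent: +30 → 105 ≥ 100
  Morley: +25 → 95 ≥ 90
Round 5 — Kent, Morley default.
  Arden: +80+90 → 180 ≥ 110
  Elm: +70 → 70 ≥ 70
  Grove: +30 → 30 < 100
  Orwell: +20 → 20 < 40
Round 6 — Arden, Elm default.
  Orwell: +70 → 90 ≥ 40
Round 7 — Orwell defaults.
No further defaults.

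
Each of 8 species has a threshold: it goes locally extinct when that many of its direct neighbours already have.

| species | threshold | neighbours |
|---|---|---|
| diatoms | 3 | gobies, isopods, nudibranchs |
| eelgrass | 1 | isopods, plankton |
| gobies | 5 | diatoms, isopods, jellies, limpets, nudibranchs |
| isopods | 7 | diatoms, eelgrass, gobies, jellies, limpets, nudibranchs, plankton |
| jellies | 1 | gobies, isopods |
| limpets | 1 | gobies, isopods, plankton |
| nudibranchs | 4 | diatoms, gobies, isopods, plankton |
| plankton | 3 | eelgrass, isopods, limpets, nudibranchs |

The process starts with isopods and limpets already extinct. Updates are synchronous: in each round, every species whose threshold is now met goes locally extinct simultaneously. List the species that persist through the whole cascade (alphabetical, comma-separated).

diatoms, gobies, nudibranchs

Round 1 — isopods, limpets go locally extinct (initial).
Round 2 — checking thresholds:
  diatoms: 1 of 3 neighbours < 3, holds.
  eelgrass: 1 of 2 neighbours ≥ 1, goes locally extinct.
  gobies: 2 of 5 neighbours < 5, holds.
  jellies: 1 of 2 neighbours ≥ 1, goes locally extinct.
  nudibranchs: 1 of 4 neighbours < 4, holds.
  plankton: 2 of 4 neighbours < 3, holds.
Round 3 — checking thresholds:
  diatoms: 1 of 3 neighbours < 3, holds.
  gobies: 3 of 5 neighbours < 5, holds.
  nudibranchs: 1 of 4 neighbours < 4, holds.
  plankton: 3 of 4 neighbours ≥ 3, goes locally extinct.
Round 4 — no new extinctions; cascade stops.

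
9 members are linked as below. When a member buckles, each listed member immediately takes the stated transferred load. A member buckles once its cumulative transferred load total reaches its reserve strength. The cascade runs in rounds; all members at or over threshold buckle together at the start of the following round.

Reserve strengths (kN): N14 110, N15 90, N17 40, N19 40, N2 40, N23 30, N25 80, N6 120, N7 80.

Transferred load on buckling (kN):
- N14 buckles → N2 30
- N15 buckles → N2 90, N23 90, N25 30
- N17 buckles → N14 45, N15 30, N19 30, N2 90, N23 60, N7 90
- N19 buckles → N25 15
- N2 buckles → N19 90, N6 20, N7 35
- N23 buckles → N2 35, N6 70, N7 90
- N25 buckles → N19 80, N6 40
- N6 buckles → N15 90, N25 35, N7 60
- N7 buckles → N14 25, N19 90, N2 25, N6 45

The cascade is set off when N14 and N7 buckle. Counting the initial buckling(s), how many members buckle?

Round 1 — N14, N7 buckle (initial).
  N19: +90 → 90 ≥ 40
  N2: +30+25 → 55 ≥ 40
  N6: +45 → 45 < 120
Round 2 — N19, N2 buckle.
  N25: +15 → 15 < 80
  N6: +20 → 65 < 120
No further bucklings.

4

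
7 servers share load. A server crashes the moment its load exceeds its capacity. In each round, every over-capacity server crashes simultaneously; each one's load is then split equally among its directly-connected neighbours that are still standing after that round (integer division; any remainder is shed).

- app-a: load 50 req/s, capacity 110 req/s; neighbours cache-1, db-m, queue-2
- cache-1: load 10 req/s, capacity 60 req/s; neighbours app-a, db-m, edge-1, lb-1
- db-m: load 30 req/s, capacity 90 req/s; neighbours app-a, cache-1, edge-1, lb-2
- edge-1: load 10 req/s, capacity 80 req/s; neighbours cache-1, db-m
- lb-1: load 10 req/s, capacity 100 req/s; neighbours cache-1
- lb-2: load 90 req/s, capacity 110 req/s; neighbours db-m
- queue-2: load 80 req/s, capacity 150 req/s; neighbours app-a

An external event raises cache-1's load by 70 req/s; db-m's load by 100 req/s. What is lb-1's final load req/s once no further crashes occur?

Round 1 — cache-1 at 80 > 60; db-m at 130 > 90. cache-1, db-m crash.
  cache-1 sheds 80 req/s to app-a, edge-1, lb-1: 26 each (2 lost).
    app-a: 50+26 = 76 ≤ 110
    edge-1: 10+26 = 36 ≤ 80
    lb-1: 10+26 = 36 ≤ 100
  db-m sheds 130 req/s to app-a, edge-1, lb-2: 43 each (1 lost).
    app-a: 76+43 = 119 > 110
    edge-1: 36+43 = 79 ≤ 80
    lb-2: 90+43 = 133 > 110
Round 2 — app-a, lb-2 crash.
  app-a sheds 119 req/s to queue-2: 119 each.
    queue-2: 80+119 = 199 > 150
  lb-2 sheds 133 req/s: no online neighbours, lost.
Round 3 — queue-2 crashes.
  queue-2 sheds 199 req/s: no online neighbours, lost.
No further crashes.

36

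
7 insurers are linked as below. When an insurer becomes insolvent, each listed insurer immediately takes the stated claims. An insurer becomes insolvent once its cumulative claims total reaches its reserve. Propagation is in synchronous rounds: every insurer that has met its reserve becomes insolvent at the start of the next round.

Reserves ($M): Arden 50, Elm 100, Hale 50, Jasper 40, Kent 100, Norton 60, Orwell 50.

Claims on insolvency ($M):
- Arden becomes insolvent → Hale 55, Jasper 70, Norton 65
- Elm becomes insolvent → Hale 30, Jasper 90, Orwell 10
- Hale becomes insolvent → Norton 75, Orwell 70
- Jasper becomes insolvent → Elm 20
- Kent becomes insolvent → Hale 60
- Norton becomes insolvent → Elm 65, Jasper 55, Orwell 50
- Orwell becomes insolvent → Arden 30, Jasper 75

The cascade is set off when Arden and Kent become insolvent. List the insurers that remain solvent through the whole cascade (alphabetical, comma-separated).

Round 1 — Arden, Kent become insolvent (initial).
  Hale: +55+60 → 115 ≥ 50
  Jasper: +70 → 70 ≥ 40
  Norton: +65 → 65 ≥ 60
Round 2 — Hale, Jasper, Norton become insolvent.
  Elm: +20+65 → 85 < 100
  Orwell: +70+50 → 120 ≥ 50
Round 3 — Orwell becomes insolvent.
No further insolvencies.

Elm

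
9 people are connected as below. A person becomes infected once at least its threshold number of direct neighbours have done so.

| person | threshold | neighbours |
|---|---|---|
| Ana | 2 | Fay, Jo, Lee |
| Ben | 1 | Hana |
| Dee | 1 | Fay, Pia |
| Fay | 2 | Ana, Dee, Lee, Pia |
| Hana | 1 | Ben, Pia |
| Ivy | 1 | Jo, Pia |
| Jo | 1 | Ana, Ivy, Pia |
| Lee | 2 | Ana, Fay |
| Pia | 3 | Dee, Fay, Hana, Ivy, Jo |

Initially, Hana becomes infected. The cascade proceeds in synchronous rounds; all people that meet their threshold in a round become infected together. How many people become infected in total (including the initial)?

Round 1 — Hana becomes infected (initial).
Round 2 — checking thresholds:
  Ben: 1 of 1 neighbours ≥ 1, becomes infected.
  Pia: 1 of 5 neighbours < 3, holds.
Round 3 — no new infections; cascade stops.

2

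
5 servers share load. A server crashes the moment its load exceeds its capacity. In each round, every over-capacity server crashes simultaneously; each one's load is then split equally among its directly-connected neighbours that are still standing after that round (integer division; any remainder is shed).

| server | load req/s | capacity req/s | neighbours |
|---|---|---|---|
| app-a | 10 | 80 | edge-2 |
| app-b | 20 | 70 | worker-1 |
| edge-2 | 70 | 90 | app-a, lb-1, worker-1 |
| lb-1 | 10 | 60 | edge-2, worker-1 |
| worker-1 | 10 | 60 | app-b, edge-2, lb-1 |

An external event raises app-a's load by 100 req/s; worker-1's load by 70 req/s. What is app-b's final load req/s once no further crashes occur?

Round 1 — app-a at 110 > 80; worker-1 at 80 > 60. app-a, worker-1 crash.
  app-a sheds 110 req/s to edge-2: 110 each.
    edge-2: 70+110 = 180 > 90
  worker-1 sheds 80 req/s to app-b, edge-2, lb-1: 26 each (2 lost).
    app-b: 20+26 = 46 ≤ 70
    edge-2: 180+26 = 206 > 90
    lb-1: 10+26 = 36 ≤ 60
Round 2 — edge-2 crashes.
  edge-2 sheds 206 req/s to lb-1: 206 each.
    lb-1: 36+206 = 242 > 60
Round 3 — lb-1 crashes.
  lb-1 sheds 242 req/s: no online neighbours, lost.
No further crashes.

46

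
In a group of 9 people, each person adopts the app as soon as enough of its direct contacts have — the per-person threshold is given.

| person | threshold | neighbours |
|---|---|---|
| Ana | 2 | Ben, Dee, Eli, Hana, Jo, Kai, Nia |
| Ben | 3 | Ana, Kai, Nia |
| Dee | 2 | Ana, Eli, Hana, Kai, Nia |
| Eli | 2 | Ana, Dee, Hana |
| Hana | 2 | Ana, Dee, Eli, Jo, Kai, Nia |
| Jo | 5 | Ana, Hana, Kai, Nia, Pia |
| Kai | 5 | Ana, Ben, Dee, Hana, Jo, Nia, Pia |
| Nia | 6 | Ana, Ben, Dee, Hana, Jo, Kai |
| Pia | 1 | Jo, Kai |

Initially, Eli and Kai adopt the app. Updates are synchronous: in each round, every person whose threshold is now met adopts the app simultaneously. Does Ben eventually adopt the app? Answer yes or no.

Round 1 — Eli, Kai adopt the app (initial).
Round 2 — checking thresholds:
  Ana: 2 of 7 neighbours ≥ 2, adopts the app.
  Ben: 1 of 3 neighbours < 3, not yet.
  Dee: 2 of 5 neighbours ≥ 2, adopts the app.
  Hana: 2 of 6 neighbours ≥ 2, adopts the app.
  Jo: 1 of 5 neighbours < 5, not yet.
  Nia: 1 of 6 neighbours < 6, not yet.
  Pia: 1 of 2 neighbours ≥ 1, adopts the app.
Round 3 — no new adoptions; cascade stops.

no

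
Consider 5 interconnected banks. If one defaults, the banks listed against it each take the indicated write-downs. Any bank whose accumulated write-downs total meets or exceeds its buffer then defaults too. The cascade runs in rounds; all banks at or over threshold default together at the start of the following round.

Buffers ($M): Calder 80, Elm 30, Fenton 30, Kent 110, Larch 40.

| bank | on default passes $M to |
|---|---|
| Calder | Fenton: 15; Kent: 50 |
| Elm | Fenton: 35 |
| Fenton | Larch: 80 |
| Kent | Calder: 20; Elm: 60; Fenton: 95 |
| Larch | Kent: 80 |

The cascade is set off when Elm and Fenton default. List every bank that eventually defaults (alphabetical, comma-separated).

Round 1 — Elm, Fenton default (initial).
  Larch: +80 → 80 ≥ 40
Round 2 — Larch defaults.
  Kent: +80 → 80 < 110
No further defaults.

Elm, Fenton, Larch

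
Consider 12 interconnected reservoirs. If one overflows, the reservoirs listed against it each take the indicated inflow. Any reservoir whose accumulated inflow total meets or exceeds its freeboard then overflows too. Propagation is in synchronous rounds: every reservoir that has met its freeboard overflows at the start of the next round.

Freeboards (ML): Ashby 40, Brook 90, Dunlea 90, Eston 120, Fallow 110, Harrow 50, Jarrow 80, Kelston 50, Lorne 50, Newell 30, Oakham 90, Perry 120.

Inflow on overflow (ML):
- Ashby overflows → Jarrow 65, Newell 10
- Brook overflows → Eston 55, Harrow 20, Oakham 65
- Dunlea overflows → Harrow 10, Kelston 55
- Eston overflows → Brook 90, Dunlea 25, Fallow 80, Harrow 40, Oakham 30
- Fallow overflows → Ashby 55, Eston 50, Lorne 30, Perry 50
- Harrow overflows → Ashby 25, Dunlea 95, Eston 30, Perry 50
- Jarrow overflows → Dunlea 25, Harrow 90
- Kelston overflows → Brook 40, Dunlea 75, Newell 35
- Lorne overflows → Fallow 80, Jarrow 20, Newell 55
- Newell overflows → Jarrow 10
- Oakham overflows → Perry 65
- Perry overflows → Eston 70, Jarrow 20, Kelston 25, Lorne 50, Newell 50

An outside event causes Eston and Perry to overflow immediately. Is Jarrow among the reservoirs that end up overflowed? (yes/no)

yes

Round 1 — Eston, Perry overflow (initial).
  Brook: +90 → 90 ≥ 90
  Dunlea: +25 → 25 < 90
  Fallow: +80 → 80 < 110
  Harrow: +40 → 40 < 50
  Jarrow: +20 → 20 < 80
  Kelston: +25 → 25 < 50
  Lorne: +50 → 50 ≥ 50
  Newell: +50 → 50 ≥ 30
  Oakham: +30 → 30 < 90
Round 2 — Brook, Lorne, Newell overflow.
  Fallow: +80 → 160 ≥ 110
  Harrow: +20 → 60 ≥ 50
  Jarrow: +20+10 → 50 < 80
  Oakham: +65 → 95 ≥ 90
Round 3 — Fallow, Harrow, Oakham overflow.
  Ashby: +55+25 → 80 ≥ 40
  Dunlea: +95 → 120 ≥ 90
Round 4 — Ashby, Dunlea overflow.
  Jarrow: +65 → 115 ≥ 80
  Kelston: +55 → 80 ≥ 50
Round 5 — Jarrow, Kelston overflow.
No further overflows.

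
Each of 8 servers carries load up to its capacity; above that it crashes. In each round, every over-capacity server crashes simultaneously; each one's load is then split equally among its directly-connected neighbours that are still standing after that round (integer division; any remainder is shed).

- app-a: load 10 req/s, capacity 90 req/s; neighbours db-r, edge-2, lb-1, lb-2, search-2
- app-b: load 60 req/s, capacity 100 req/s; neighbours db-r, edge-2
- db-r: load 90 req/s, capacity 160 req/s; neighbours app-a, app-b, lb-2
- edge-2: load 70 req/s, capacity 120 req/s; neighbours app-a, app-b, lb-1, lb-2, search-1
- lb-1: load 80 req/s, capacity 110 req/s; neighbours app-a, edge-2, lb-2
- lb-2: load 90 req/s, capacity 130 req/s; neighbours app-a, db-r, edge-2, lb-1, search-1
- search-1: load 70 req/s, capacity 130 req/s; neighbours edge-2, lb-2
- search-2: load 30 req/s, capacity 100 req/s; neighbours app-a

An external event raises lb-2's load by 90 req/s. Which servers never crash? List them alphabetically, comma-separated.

Round 1 — lb-2 at 180 > 130. lb-2 crashes.
  lb-2 sheds 180 req/s to app-a, db-r, edge-2, lb-1, search-1: 36 each.
    app-a: 10+36 = 46 ≤ 90
    db-r: 90+36 = 126 ≤ 160
    edge-2: 70+36 = 106 ≤ 120
    lb-1: 80+36 = 116 > 110
    search-1: 70+36 = 106 ≤ 130
Round 2 — lb-1 crashes.
  lb-1 sheds 116 req/s to app-a, edge-2: 58 each.
    app-a: 46+58 = 104 > 90
    edge-2: 106+58 = 164 > 120
Round 3 — app-a, edge-2 crash.
  app-a sheds 104 req/s to db-r, search-2: 52 each.
    db-r: 126+52 = 178 > 160
    search-2: 30+52 = 82 ≤ 100
  edge-2 sheds 164 req/s to app-b, search-1: 82 each.
    app-b: 60+82 = 142 > 100
    search-1: 106+82 = 188 > 130
Round 4 — app-b, db-r, search-1 crash.
  app-b sheds 142 req/s: no online neighbours, lost.
  db-r sheds 178 req/s: no online neighbours, lost.
  search-1 sheds 188 req/s: no online neighbours, lost.
No further crashes.

search-2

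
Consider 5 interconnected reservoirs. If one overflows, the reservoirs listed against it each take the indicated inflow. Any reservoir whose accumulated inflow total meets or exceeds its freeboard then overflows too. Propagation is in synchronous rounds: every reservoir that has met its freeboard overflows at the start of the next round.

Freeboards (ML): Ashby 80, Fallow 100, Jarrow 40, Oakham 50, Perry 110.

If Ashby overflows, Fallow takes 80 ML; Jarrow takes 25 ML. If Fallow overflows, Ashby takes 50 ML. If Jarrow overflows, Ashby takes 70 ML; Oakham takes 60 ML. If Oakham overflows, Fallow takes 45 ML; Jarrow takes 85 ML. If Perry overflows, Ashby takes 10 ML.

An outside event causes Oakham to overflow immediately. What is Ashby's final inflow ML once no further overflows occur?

70

Round 1 — Oakham overflows (initial).
  Fallow: +45 → 45 < 100
  Jarrow: +85 → 85 ≥ 40
Round 2 — Jarrow overflows.
  Ashby: +70 → 70 < 80
No further overflows.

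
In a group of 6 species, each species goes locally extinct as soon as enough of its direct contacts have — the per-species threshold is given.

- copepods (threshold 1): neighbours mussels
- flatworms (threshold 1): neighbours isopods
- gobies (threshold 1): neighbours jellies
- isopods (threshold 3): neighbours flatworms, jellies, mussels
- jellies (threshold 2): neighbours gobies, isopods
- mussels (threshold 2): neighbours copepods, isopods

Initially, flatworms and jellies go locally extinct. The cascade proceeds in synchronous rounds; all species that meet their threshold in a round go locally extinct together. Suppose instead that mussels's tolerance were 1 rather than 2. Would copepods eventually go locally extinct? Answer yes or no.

With mussels's tolerance at 1:
Round 1 — flatworms, jellies go locally extinct (initial).
Round 2 — checking thresholds:
  gobies: 1 of 1 neighbours ≥ 1, goes locally extinct.
  isopods: 2 of 3 neighbours < 3, below threshold.
Round 3 — no new extinctions; cascade stops.

no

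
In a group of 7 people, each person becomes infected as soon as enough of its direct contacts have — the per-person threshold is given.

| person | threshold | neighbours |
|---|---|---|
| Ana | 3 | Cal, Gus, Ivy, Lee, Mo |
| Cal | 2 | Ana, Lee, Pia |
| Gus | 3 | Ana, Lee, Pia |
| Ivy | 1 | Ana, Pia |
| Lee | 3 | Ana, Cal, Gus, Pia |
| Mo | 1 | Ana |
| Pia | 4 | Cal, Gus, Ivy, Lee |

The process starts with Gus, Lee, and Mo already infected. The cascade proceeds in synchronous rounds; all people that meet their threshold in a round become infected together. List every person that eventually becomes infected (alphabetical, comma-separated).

Ana, Cal, Gus, Ivy, Lee, Mo, Pia

Round 1 — Gus, Lee, Mo become infected (initial).
Round 2 — checking thresholds:
  Ana: 3 of 5 neighbours ≥ 3, becomes infected.
  Cal: 1 of 3 neighbours < 2, holds.
  Pia: 2 of 4 neighbours < 4, holds.
Round 3 — checking thresholds:
  Cal: 2 of 3 neighbours ≥ 2, becomes infected.
  Ivy: 1 of 2 neighbours ≥ 1, becomes infected.
  Pia: 2 of 4 neighbours < 4, holds.
Round 4 — checking thresholds:
  Pia: 4 of 4 neighbours ≥ 4, becomes infected.
Round 5 — no new infections; cascade stops.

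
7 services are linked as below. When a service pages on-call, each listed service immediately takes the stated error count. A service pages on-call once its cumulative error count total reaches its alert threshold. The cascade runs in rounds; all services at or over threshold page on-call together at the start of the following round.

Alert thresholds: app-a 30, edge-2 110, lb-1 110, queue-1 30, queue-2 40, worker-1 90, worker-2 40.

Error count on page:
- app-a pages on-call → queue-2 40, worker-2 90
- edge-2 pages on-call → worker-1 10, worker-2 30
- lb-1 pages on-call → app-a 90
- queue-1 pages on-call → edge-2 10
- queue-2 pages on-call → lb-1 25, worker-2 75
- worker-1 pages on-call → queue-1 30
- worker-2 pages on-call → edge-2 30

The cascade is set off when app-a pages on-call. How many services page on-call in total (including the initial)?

Round 1 — app-a pages on-call (initial).
  queue-2: +40 → 40 ≥ 40
  worker-2: +90 → 90 ≥ 40
Round 2 — queue-2, worker-2 page on-call.
  edge-2: +30 → 30 < 110
  lb-1: +25 → 25 < 110
No further pages.

3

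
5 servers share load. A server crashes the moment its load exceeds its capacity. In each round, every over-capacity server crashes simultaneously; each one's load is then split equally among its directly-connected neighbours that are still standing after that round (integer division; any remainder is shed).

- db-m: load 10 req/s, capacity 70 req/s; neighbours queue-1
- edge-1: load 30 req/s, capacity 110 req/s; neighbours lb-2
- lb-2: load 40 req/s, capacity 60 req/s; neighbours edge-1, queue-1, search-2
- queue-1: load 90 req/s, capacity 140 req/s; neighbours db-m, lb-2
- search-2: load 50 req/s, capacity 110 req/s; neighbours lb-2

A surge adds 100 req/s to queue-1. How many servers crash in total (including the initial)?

Round 1 — queue-1 at 190 > 140. queue-1 crashes.
  queue-1 sheds 190 req/s to db-m, lb-2: 95 each.
    db-m: 10+95 = 105 > 70
    lb-2: 40+95 = 135 > 60
Round 2 — db-m, lb-2 crash.
  db-m sheds 105 req/s: no online neighbours, lost.
  lb-2 sheds 135 req/s to edge-1, search-2: 67 each (1 lost).
    edge-1: 30+67 = 97 ≤ 110
    search-2: 50+67 = 117 > 110
Round 3 — search-2 crashes.
  search-2 sheds 117 req/s: no online neighbours, lost.
No further crashes.

4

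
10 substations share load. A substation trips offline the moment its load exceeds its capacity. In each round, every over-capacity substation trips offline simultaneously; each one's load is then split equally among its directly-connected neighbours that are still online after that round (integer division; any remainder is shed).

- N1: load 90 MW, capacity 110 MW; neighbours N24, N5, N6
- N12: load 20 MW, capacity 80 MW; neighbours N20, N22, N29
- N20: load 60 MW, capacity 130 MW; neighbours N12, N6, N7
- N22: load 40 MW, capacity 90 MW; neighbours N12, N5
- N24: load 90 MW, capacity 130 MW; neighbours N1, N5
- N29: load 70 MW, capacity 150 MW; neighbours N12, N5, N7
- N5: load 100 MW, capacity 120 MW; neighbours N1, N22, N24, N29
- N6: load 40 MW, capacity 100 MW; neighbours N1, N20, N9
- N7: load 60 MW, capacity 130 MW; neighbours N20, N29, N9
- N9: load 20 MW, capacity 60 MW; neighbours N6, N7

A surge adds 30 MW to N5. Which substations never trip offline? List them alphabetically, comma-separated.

N12, N20, N22, N29, N7

Round 1 — N5 at 130 > 120. N5 trips offline.
  N5 sheds 130 MW to N1, N22, N24, N29: 32 each (2 lost).
    N1: 90+32 = 122 > 110
    N22: 40+32 = 72 ≤ 90
    N24: 90+32 = 122 ≤ 130
    N29: 70+32 = 102 ≤ 150
Round 2 — N1 trips offline.
  N1 sheds 122 MW to N24, N6: 61 each.
    N24: 122+61 = 183 > 130
    N6: 40+61 = 101 > 100
Round 3 — N24, N6 trip offline.
  N24 sheds 183 MW: no online neighbours, lost.
  N6 sheds 101 MW to N20, N9: 50 each (1 lost).
    N20: 60+50 = 110 ≤ 130
    N9: 20+50 = 70 > 60
Round 4 — N9 trips offline.
  N9 sheds 70 MW to N7: 70 each.
    N7: 60+70 = 130 ≤ 130
No further trips.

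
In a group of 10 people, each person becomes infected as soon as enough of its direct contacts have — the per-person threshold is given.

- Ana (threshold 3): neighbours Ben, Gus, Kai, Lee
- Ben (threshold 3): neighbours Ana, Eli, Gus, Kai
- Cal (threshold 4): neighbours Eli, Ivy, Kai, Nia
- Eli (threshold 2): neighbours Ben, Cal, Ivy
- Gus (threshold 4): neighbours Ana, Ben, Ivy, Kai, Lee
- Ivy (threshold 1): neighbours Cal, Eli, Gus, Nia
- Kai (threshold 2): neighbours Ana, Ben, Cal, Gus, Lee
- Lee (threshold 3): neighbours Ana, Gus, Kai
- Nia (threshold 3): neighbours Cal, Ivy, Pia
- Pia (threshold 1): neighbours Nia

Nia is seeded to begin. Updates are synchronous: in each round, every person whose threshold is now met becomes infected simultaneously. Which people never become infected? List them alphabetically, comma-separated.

Round 1 — Nia becomes infected (initial).
Round 2 — checking thresholds:
  Cal: 1 of 4 neighbours < 4, holds.
  Ivy: 1 of 4 neighbours ≥ 1, becomes infected.
  Pia: 1 of 1 neighbours ≥ 1, becomes infected.
Round 3 — no new infections; cascade stops.

Ana, Ben, Cal, Eli, Gus, Kai, Lee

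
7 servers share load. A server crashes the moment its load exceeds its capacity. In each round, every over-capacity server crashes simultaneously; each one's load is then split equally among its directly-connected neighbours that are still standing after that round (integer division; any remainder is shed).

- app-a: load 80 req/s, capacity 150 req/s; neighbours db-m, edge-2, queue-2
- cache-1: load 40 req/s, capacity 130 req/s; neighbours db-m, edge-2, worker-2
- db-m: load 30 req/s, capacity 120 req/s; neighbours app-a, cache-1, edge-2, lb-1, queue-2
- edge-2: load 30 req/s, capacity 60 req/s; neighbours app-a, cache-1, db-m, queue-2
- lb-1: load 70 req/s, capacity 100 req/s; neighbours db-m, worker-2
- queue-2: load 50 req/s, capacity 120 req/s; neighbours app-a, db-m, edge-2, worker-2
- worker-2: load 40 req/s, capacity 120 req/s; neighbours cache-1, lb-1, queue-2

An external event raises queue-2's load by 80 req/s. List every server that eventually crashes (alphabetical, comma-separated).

edge-2, queue-2

Round 1 — queue-2 at 130 > 120. queue-2 crashes.
  queue-2 sheds 130 req/s to app-a, db-m, edge-2, worker-2: 32 each (2 lost).
    app-a: 80+32 = 112 ≤ 150
    db-m: 30+32 = 62 ≤ 120
    edge-2: 30+32 = 62 > 60
    worker-2: 40+32 = 72 ≤ 120
Round 2 — edge-2 crashes.
  edge-2 sheds 62 req/s to app-a, cache-1, db-m: 20 each (2 lost).
    app-a: 112+20 = 132 ≤ 150
    cache-1: 40+20 = 60 ≤ 130
    db-m: 62+20 = 82 ≤ 120
No further crashes.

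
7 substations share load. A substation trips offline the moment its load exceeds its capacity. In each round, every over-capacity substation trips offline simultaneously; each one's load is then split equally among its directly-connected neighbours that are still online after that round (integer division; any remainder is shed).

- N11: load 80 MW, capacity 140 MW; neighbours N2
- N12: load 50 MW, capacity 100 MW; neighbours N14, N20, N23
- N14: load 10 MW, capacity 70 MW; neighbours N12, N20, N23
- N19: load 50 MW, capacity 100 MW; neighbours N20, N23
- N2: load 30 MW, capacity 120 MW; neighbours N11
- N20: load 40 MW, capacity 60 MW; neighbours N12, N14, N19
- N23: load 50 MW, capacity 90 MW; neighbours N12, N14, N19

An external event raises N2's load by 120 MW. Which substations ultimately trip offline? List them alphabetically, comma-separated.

N11, N2

Round 1 — N2 at 150 > 120. N2 trips offline.
  N2 sheds 150 MW to N11: 150 each.
    N11: 80+150 = 230 > 140
Round 2 — N11 trips offline.
  N11 sheds 230 MW: no online neighbours, lost.
No further trips.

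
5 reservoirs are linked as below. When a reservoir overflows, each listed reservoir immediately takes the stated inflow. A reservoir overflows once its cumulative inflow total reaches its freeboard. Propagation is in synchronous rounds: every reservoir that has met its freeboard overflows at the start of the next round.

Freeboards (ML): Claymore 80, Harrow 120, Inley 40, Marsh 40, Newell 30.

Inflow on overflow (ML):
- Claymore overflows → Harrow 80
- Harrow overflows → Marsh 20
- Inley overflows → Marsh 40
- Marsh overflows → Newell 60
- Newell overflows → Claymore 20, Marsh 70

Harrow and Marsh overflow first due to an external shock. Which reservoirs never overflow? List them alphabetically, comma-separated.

Round 1 — Harrow, Marsh overflow (initial).
  Newell: +60 → 60 ≥ 30
Round 2 — Newell overflows.
  Claymore: +20 → 20 < 80
No further overflows.

Claymore, Inley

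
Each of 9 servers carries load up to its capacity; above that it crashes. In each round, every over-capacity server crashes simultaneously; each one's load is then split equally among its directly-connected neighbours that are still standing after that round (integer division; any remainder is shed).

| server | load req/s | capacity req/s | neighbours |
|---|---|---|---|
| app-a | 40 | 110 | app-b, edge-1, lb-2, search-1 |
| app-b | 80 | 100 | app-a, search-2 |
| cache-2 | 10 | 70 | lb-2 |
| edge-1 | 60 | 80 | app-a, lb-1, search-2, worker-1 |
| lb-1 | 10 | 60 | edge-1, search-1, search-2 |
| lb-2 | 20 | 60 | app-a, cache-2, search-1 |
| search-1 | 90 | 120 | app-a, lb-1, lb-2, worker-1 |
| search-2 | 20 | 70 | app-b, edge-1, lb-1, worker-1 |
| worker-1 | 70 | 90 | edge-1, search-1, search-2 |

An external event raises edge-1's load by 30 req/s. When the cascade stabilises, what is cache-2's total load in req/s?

42

Round 1 — edge-1 at 90 > 80. edge-1 crashes.
  edge-1 sheds 90 req/s to app-a, lb-1, search-2, worker-1: 22 each (2 lost).
    app-a: 40+22 = 62 ≤ 110
    lb-1: 10+22 = 32 ≤ 60
    search-2: 20+22 = 42 ≤ 70
    worker-1: 70+22 = 92 > 90
Round 2 — worker-1 crashes.
  worker-1 sheds 92 req/s to search-1, search-2: 46 each.
    search-1: 90+46 = 136 > 120
    search-2: 42+46 = 88 > 70
Round 3 — search-1, search-2 crash.
  search-1 sheds 136 req/s to app-a, lb-1, lb-2: 45 each (1 lost).
    app-a: 62+45 = 107 ≤ 110
    lb-1: 32+45 = 77 > 60
    lb-2: 20+45 = 65 > 60
  search-2 sheds 88 req/s to app-b, lb-1: 44 each.
    app-b: 80+44 = 124 > 100
    lb-1: 77+44 = 121 > 60
Round 4 — app-b, lb-1, lb-2 crash.
  app-b sheds 124 req/s to app-a: 124 each.
    app-a: 107+124 = 231 > 110
  lb-1 sheds 121 req/s: no online neighbours, lost.
  lb-2 sheds 65 req/s to app-a, cache-2: 32 each (1 lost).
    app-a: 231+32 = 263 > 110
    cache-2: 10+32 = 42 ≤ 70
Round 5 — app-a crashes.
  app-a sheds 263 req/s: no online neighbours, lost.
No further crashes.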